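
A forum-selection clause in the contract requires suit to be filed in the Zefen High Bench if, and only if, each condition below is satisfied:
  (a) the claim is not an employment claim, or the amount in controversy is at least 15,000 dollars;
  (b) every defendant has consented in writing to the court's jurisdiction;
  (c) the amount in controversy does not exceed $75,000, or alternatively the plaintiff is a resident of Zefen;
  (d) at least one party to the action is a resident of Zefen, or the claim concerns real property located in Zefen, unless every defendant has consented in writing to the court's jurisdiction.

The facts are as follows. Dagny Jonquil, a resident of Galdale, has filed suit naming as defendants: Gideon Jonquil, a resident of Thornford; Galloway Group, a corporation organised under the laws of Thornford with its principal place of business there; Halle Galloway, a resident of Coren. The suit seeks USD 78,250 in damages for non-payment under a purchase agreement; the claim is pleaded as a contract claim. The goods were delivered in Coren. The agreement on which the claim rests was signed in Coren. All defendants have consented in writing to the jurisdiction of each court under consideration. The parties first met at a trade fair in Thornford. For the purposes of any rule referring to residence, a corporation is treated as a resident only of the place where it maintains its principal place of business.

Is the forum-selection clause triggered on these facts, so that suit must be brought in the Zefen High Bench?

No

The Zefen High Bench:
  (a) The claim is a contract claim, not an employment claim, so this disjunct is met. Satisfied.
  (b) Every defendant has filed written consent. Met.
  (c) The amount in controversy is $78,250, above the $75,000 ceiling; the plaintiff resides in Galdale, not Zefen — no alternative holds. Fails.
  (d) No party resides in Zefen; the claim does not concern real property — none of the alternatives is met. But every defendant has filed written consent, and the 'unless' clause therefore excuses the requirement. Satisfied.
  → Forum clause is not triggered.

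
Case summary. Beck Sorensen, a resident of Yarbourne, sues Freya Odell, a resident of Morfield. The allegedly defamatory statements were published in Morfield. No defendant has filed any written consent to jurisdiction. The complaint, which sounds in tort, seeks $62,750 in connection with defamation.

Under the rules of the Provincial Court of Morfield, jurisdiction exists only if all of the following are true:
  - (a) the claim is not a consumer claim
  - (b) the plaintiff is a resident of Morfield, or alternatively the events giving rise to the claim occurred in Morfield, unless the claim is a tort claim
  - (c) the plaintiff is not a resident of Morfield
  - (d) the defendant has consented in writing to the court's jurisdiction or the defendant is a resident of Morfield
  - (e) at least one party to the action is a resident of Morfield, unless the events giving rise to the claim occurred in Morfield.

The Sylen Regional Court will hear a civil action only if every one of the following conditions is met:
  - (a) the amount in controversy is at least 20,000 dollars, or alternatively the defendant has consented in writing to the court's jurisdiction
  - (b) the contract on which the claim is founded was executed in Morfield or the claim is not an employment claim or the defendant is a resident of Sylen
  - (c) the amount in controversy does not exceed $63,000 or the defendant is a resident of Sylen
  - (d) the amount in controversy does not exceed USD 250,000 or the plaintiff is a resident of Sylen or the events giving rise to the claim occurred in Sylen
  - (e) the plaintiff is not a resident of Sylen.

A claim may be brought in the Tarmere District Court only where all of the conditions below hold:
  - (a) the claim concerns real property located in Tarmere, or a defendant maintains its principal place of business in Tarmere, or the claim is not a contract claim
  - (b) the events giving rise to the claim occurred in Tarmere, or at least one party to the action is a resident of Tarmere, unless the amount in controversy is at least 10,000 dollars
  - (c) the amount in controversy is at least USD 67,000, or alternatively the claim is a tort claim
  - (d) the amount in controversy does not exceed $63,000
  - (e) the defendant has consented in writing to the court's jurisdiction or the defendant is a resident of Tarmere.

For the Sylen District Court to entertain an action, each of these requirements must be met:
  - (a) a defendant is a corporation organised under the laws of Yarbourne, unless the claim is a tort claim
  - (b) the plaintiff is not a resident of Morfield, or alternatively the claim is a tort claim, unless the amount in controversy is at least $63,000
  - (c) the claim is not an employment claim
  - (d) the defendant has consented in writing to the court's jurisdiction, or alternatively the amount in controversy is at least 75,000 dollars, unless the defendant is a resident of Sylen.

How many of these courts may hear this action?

The Provincial Court of Morfield:
  (a) The claim is a tort claim, not a consumer claim. Met.
  (b) The operative events occurred in Morfield, so this disjunct is met. Satisfied.
  (c) The plaintiff resides in Yarbourne, which is not Morfield. Condition met.
  (d) The defendant resides in Morfield, so one alternative holds. Satisfied.
  (e) Freya Odell resides in Morfield. Met.
  → All conditions met; jurisdiction exists.
The Sylen Regional Court:
  (a) The amount in controversy is $62,750, which meets the USD 20,000 floor — that alternative is enough. Satisfied.
  (b) The claim is a tort claim, not an employment claim, which satisfies one of the alternatives. Met.
  (c) The amount in controversy is USD 62,750, within the USD 63,000 ceiling, which satisfies one of the alternatives. Met.
  (d) The amount in controversy is $62,750, within the $250,000 ceiling, so one alternative holds. Satisfied.
  (e) The plaintiff resides in Yarbourne, which is not Sylen. Satisfied.
  → The court has jurisdiction.
The Tarmere District Court:
  (a) The claim is a tort claim, not a contract claim, which satisfies one of the alternatives. Satisfied.
  (b) The operative events occurred in Morfield, not Tarmere; no party resides in Tarmere — every alternative fails. However, the amount in controversy is 62,750 dollars, which meets the $10,000 floor, so the 'unless' proviso supplies this condition. Met.
  (c) The claim is a tort claim, so this disjunct is met. Condition met.
  (d) The amount in controversy is 62,750 dollars, within the USD 63,000 ceiling. Condition met.
  (e) No such written consent has been filed; the defendant resides in Morfield, not Tarmere — none of the alternatives is met. Condition not met.
  → Not every requirement is met — no jurisdiction.
The Sylen District Court:
  (a) No defendant is a corporation. But the claim is a tort claim, and the 'unless' clause therefore excuses the requirement. Met.
  (b) The plaintiff resides in Yarbourne, which is not Morfield, so one alternative holds. Met.
  (c) The claim is a tort claim, not an employment claim. Satisfied.
  (d) No such written consent has been filed; the amount in controversy is 62,750 dollars, below the 75,000 dollars floor — none of the alternatives is met. The proviso offers no rescue either, since the defendant resides in Morfield, not Sylen. Fails.
  → The court lacks jurisdiction.
Courts with jurisdiction: the Provincial Court of Morfield, the Sylen Regional Court — 2 in total.

2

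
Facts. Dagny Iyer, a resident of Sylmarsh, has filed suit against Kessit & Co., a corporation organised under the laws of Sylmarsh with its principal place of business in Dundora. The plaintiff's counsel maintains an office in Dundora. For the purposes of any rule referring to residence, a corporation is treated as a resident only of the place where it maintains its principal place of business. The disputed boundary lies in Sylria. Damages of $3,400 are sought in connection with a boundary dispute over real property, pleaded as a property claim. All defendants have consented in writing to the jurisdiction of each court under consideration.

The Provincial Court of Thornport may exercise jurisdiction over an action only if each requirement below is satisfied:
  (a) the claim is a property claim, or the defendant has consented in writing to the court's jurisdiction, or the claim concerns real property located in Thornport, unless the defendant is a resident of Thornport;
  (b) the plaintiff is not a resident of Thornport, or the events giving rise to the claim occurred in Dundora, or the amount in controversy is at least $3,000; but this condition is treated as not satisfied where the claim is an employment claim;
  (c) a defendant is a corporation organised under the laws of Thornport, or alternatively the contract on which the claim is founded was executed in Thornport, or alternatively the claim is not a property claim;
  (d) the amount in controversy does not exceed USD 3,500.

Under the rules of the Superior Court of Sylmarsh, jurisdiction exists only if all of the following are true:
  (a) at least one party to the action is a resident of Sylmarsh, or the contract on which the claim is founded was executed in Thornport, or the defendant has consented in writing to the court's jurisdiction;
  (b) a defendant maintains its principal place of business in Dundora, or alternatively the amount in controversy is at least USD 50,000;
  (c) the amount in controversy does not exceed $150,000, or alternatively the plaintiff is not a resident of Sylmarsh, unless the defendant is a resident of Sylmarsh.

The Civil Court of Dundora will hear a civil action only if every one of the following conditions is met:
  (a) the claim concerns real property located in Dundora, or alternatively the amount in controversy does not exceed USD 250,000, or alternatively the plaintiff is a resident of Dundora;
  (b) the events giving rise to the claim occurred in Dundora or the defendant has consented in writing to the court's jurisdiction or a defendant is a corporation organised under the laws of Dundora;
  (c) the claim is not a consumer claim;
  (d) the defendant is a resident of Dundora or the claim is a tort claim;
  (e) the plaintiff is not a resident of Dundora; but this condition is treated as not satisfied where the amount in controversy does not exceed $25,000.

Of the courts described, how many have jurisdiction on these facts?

1

The Provincial Court of Thornport:
  (a) The claim is a property claim — that alternative is enough. Met.
  (b) The plaintiff resides in Sylmarsh, which is not Thornport, which satisfies one of the alternatives. And the carve-out is inapplicable — the claim is a property claim, not an employment claim. Met.
  (c) The corporate defendant(s) are organised in Sylmarsh, not Thornport; no contract (and hence no place of execution) is alleged; the claim is a property claim — every alternative fails. Fails.
  (d) The amount in controversy is $3,400, within the $3,500 ceiling. Satisfied.
  → At least one condition fails; no jurisdiction.
The Superior Court of Sylmarsh:
  (a) Dagny Iyer resides in Sylmarsh, which satisfies one of the alternatives. Satisfied.
  (b) Kessit & Co. has its principal place of business in Dundora, so this disjunct is met. Condition met.
  (c) The amount in controversy is USD 3,400, within the $150,000 ceiling, so this disjunct is met. Met.
  → The court has jurisdiction.
The Civil Court of Dundora:
  (a) The amount in controversy is USD 3,400, within the $250,000 ceiling, so one alternative holds. Condition met.
  (b) Every defendant has filed written consent — that alternative is enough. Condition met.
  (c) The claim is a property claim, not a consumer claim. Condition met.
  (d) The defendant resides in Dundora, so this disjunct is met. Satisfied.
  (e) The plaintiff resides in Sylmarsh, which is not Dundora. But the carve-out bites: the amount in controversy is $3,400, within the $25,000 ceiling. Not met.
  → Not every requirement is met — no jurisdiction.
Courts with jurisdiction: the Superior Court of Sylmarsh — 1 in total.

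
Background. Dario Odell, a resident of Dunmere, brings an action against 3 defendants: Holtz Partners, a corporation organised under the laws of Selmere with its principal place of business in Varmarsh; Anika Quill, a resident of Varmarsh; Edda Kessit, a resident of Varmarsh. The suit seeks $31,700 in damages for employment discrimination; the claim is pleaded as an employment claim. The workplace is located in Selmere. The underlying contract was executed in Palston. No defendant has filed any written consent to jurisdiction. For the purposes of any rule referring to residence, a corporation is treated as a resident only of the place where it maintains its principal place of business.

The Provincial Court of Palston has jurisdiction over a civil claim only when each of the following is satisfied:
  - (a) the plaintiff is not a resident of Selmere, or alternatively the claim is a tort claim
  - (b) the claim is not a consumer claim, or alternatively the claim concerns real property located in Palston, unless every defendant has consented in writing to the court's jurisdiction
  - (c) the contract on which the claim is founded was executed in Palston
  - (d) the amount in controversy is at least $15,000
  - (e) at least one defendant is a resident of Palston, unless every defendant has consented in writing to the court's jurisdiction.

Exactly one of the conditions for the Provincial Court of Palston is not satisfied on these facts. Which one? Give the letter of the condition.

(e)

The Provincial Court of Palston:
  (a) The plaintiff resides in Dunmere, which is not Selmere, which satisfies one of the alternatives. Condition met.
  (b) The claim is an employment claim, not a consumer claim, so this disjunct is met. Met.
  (c) The contract was executed in Palston. Satisfied.
  (d) The amount in controversy is $31,700, which meets the USD 15,000 floor. Met.
  (e) No defendant resides in Palston (they reside in Varmarsh, Varmarsh, Varmarsh). Nor does the 'unless' clause help: no such written consent has been filed. Condition not met.
Only condition (e) fails.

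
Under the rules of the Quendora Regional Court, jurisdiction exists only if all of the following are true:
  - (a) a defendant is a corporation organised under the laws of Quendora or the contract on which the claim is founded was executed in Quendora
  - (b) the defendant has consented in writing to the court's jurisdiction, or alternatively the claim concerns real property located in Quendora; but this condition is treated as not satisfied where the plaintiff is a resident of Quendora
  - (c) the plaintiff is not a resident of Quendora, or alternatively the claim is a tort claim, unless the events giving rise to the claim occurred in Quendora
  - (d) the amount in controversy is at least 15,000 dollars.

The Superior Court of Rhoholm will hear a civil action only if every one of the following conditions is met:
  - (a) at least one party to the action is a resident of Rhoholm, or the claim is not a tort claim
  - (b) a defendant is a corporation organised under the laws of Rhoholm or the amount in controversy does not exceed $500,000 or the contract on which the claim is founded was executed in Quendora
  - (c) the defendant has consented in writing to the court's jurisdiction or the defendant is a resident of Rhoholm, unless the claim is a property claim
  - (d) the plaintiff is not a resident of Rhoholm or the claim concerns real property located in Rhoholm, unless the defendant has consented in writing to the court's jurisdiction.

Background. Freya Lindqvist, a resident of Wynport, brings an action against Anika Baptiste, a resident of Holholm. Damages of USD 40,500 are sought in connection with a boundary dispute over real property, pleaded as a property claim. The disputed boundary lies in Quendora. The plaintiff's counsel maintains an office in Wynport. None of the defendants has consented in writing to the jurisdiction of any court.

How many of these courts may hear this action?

The Quendora Regional Court:
  (a) No defendant is a corporation; no contract (and hence no place of execution) is alleged — none of the alternatives is met. Condition not met.
  (b) The property lies in Quendora — that alternative is enough. And the carve-out is inapplicable — the plaintiff resides in Wynport, not Quendora. Met.
  (c) The plaintiff resides in Wynport, which is not Quendora, which satisfies one of the alternatives. Satisfied.
  (d) The amount in controversy is $40,500, which meets the 15,000 dollars floor. Satisfied.
  → At least one condition fails; no jurisdiction.
The Superior Court of Rhoholm:
  (a) The claim is a property claim, not a tort claim, so one alternative holds. Met.
  (b) The amount in controversy is $40,500, within the USD 500,000 ceiling, which satisfies one of the alternatives. Met.
  (c) No such written consent has been filed; the defendant resides in Holholm, not Rhoholm — none of the alternatives is met. The proviso rescues it, though: the claim is a property claim. Satisfied.
  (d) The plaintiff resides in Wynport, which is not Rhoholm, which satisfies one of the alternatives. Satisfied.
  → All conditions met; jurisdiction exists.
Courts with jurisdiction: the Superior Court of Rhoholm — 1 in total.

1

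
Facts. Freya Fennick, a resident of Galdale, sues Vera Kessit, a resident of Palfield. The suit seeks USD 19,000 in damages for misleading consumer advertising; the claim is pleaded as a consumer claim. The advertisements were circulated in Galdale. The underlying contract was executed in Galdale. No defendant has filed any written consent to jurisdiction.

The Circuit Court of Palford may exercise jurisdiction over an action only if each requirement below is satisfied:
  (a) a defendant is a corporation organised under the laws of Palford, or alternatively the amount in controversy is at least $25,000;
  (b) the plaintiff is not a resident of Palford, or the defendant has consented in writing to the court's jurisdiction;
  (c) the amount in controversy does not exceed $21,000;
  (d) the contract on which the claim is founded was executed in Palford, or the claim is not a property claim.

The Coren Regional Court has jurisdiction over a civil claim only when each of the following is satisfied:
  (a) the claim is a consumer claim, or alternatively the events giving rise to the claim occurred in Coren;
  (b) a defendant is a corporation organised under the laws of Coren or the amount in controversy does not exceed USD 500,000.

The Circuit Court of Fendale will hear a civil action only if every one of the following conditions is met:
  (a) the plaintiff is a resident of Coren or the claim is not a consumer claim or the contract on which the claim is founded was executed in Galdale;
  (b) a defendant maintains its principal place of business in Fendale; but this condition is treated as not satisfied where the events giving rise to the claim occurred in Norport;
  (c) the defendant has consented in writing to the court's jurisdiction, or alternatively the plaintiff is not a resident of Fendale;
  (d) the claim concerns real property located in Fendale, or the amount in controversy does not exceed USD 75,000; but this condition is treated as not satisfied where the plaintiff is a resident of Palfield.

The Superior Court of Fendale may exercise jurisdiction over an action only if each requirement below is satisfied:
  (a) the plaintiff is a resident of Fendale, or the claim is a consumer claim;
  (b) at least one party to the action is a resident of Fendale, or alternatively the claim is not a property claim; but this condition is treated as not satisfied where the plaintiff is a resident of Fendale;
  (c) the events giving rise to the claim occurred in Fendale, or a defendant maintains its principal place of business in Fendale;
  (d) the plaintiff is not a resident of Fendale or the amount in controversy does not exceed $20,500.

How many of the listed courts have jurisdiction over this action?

1

The Circuit Court of Palford:
  (a) No defendant is a corporation; the amount in controversy is 19,000 dollars, below the 25,000 dollars floor — no alternative holds. Fails.
  (b) The plaintiff resides in Galdale, which is not Palford, which satisfies one of the alternatives. Met.
  (c) The amount in controversy is $19,000, within the 21,000 dollars ceiling. Met.
  (d) The claim is a consumer claim, not a property claim, so this disjunct is met. Condition met.
  → At least one condition fails; no jurisdiction.
The Coren Regional Court:
  (a) The claim is a consumer claim, so one alternative holds. Condition met.
  (b) The amount in controversy is $19,000, within the USD 500,000 ceiling, so this disjunct is met. Met.
  → Every requirement is satisfied — jurisdiction.
The Circuit Court of Fendale:
  (a) The contract was executed in Galdale, so one alternative holds. Condition met.
  (b) No defendant is a corporation. Condition not met.
  (c) The plaintiff resides in Galdale, which is not Fendale — that alternative is enough. Met.
  (d) The amount in controversy is $19,000, within the 75,000 dollars ceiling, which satisfies one of the alternatives. The carve-out does not apply: the plaintiff resides in Galdale, not Palfield. Condition met.
  → Not every requirement is met — no jurisdiction.
The Superior Court of Fendale:
  (a) The claim is a consumer claim, which satisfies one of the alternatives. Condition met.
  (b) The claim is a consumer claim, not a property claim, so one alternative holds. The exception is not triggered, since the plaintiff resides in Galdale, not Fendale. Satisfied.
  (c) The operative events occurred in Galdale, not Fendale; no defendant is a corporation — none of the alternatives is met. Fails.
  (d) The plaintiff resides in Galdale, which is not Fendale, so one alternative holds. Satisfied.
  → Not every requirement is met — no jurisdiction.
Courts with jurisdiction: the Coren Regional Court — 1 in total.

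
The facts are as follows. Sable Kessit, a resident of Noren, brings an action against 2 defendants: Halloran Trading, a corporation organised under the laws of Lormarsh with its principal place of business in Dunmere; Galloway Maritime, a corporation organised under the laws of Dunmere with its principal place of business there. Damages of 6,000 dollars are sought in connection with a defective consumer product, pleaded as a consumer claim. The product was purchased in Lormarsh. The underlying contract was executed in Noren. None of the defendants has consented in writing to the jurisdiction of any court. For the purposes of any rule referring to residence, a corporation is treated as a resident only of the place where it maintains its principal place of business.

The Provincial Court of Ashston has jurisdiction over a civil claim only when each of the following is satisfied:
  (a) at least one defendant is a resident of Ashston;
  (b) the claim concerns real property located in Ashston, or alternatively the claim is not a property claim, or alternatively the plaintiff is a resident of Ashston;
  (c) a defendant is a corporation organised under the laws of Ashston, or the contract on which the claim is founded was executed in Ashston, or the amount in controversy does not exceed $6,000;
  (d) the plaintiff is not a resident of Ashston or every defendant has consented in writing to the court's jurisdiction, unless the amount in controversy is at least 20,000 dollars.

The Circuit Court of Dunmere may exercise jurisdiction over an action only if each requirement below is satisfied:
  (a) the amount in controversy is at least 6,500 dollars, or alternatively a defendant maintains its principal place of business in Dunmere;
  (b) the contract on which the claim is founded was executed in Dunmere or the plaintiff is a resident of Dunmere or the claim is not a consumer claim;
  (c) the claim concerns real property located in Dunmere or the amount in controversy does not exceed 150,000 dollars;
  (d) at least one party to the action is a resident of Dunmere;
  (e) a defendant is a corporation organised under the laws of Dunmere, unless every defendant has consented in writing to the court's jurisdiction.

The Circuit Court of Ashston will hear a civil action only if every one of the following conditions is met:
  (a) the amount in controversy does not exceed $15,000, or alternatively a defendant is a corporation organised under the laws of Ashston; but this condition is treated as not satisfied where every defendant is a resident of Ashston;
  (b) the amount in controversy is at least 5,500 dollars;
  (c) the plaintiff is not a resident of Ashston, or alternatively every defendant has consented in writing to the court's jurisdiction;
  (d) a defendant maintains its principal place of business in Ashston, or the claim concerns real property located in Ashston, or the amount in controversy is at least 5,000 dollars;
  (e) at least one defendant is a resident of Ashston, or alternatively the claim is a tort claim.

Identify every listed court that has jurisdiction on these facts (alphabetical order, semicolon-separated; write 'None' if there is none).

None

The Provincial Court of Ashston:
  (a) No defendant resides in Ashston (they reside in Dunmere, Dunmere). Fails.
  (b) The claim is a consumer claim, not a property claim, which satisfies one of the alternatives. Satisfied.
  (c) The amount in controversy is $6,000, within the 6,000 dollars ceiling, which satisfies one of the alternatives. Satisfied.
  (d) The plaintiff resides in Noren, which is not Ashston, so this disjunct is met. Satisfied.
  → The court lacks jurisdiction.
The Circuit Court of Dunmere:
  (a) Halloran Trading has its principal place of business in Dunmere — that alternative is enough. Met.
  (b) The contract was executed in Noren, not Dunmere; the plaintiff resides in Noren, not Dunmere; the claim is a consumer claim — none of the alternatives is met. Condition not met.
  (c) The amount in controversy is $6,000, within the USD 150,000 ceiling, which satisfies one of the alternatives. Satisfied.
  (d) Halloran Trading resides in Dunmere. Condition met.
  (e) Galloway Maritime is organised under the laws of Dunmere. Condition met.
  → Not every requirement is met — no jurisdiction.
The Circuit Court of Ashston:
  (a) The amount in controversy is USD 6,000, within the USD 15,000 ceiling, so one alternative holds. The exception is not triggered, since the defendants reside as follows — Halloran Trading in Dunmere, Galloway Maritime in Dunmere — not all in Ashston. Satisfied.
  (b) The amount in controversy is 6,000 dollars, which meets the $5,500 floor. Satisfied.
  (c) The plaintiff resides in Noren, which is not Ashston, so this disjunct is met. Condition met.
  (d) The amount in controversy is $6,000, which meets the 5,000 dollars floor — that alternative is enough. Condition met.
  (e) No defendant resides in Ashston (they reside in Dunmere, Dunmere); the claim is a consumer claim, not a tort claim — no alternative holds. Condition not met.
  → Not every requirement is met — no jurisdiction.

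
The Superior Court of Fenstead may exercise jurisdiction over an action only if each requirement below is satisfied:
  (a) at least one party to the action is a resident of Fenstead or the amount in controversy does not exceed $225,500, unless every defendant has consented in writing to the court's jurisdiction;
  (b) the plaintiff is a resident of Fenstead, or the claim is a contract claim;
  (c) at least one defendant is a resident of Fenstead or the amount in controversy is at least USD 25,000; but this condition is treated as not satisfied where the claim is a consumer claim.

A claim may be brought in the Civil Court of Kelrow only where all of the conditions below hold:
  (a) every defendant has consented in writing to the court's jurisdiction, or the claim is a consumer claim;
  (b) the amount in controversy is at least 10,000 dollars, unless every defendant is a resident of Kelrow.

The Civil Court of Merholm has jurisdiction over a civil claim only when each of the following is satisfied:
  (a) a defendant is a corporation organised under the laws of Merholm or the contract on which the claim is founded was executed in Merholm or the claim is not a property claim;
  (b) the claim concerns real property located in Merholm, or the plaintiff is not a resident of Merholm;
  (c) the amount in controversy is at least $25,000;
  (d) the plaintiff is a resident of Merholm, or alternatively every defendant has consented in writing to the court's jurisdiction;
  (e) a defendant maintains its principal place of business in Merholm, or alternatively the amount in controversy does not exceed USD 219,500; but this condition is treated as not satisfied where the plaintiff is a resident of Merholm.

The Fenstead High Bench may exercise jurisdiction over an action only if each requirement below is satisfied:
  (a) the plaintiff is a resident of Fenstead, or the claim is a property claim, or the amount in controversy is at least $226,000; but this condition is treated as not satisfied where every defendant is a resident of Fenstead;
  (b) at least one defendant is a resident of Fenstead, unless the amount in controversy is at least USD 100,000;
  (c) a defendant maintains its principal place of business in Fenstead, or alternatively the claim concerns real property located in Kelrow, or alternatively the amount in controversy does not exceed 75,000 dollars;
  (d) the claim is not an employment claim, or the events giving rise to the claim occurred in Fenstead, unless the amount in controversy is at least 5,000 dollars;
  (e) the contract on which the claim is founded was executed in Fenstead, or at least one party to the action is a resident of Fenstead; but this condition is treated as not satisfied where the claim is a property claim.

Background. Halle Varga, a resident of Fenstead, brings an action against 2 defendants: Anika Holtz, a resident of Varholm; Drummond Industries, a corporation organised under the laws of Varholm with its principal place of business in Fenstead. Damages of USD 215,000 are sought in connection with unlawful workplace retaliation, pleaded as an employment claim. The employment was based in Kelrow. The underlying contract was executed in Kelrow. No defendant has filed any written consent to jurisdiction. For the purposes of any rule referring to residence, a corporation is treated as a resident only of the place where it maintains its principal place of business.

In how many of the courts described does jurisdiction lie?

The Superior Court of Fenstead:
  (a) Halle Varga resides in Fenstead — that alternative is enough. Satisfied.
  (b) The plaintiff resides in Fenstead — that alternative is enough. Satisfied.
  (c) Drummond Industries resides in Fenstead — that alternative is enough. The exception is not triggered, since the claim is an employment claim, not a consumer claim. Condition met.
  → Every requirement is satisfied — jurisdiction.
The Civil Court of Kelrow:
  (a) No such written consent has been filed; the claim is an employment claim, not a consumer claim — every alternative fails. Fails.
  (b) The amount in controversy is 215,000 dollars, which meets the USD 10,000 floor. Condition met.
  → No jurisdiction.
The Civil Court of Merholm:
  (a) The claim is an employment claim, not a property claim, so this disjunct is met. Condition met.
  (b) The plaintiff resides in Fenstead, which is not Merholm, so one alternative holds. Satisfied.
  (c) The amount in controversy is $215,000, which meets the USD 25,000 floor. Condition met.
  (d) The plaintiff resides in Fenstead, not Merholm; no such written consent has been filed — no alternative holds. Not satisfied.
  (e) The amount in controversy is USD 215,000, within the USD 219,500 ceiling, so one alternative holds. And the carve-out is inapplicable — the plaintiff resides in Fenstead, not Merholm. Satisfied.
  → The court lacks jurisdiction.
The Fenstead High Bench:
  (a) The plaintiff resides in Fenstead, so this disjunct is met. The exception is not triggered, since the defendants reside as follows — Anika Holtz in Varholm, Drummond Industries in Fenstead — not all in Fenstead. Met.
  (b) Drummond Industries resides in Fenstead. Condition met.
  (c) Drummond Industries has its principal place of business in Fenstead, so one alternative holds. Condition met.
  (d) The claim is an employment claim; the operative events occurred in Kelrow, not Fenstead — none of the alternatives is met. The proviso rescues it, though: the amount in controversy is $215,000, which meets the USD 5,000 floor. Met.
  (e) Halle Varga resides in Fenstead — that alternative is enough. And the carve-out is inapplicable — the claim is an employment claim, not a property claim. Met.
  → The court has jurisdiction.
Courts with jurisdiction: the Superior Court of Fenstead, the Fenstead High Bench — 2 in total.

2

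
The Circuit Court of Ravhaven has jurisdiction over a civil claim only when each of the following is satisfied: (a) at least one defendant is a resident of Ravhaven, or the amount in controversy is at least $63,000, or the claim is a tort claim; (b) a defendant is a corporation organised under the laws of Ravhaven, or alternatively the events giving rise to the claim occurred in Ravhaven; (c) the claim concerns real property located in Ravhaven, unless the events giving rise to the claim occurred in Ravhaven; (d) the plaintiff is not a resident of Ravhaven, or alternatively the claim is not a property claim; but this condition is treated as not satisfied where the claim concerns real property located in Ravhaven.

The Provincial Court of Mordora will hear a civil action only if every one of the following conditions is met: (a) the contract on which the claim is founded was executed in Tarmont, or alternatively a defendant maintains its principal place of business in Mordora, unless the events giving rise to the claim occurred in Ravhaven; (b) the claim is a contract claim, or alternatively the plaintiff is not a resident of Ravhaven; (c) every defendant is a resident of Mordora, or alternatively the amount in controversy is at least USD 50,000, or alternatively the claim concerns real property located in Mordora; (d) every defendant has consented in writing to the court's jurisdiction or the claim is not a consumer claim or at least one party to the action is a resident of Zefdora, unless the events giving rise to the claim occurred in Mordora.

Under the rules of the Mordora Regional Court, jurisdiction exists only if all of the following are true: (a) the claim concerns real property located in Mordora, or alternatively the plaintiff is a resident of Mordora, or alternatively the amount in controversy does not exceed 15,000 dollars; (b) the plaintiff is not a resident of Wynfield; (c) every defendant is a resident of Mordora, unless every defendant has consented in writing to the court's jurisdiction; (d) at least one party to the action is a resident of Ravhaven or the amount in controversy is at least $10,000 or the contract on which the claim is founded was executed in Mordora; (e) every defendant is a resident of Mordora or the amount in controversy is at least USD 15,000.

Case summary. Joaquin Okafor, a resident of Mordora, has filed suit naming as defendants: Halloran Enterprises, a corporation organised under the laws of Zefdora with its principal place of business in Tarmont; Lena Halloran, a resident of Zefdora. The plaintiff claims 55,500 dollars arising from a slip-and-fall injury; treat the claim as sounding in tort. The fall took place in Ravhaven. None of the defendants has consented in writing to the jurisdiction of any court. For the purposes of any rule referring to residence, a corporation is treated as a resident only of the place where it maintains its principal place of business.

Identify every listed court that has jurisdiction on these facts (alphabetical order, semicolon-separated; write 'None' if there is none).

The Circuit Court of Ravhaven:
  (a) The claim is a tort claim, so this disjunct is met. Condition met.
  (b) The operative events occurred in Ravhaven, which satisfies one of the alternatives. Satisfied.
  (c) The claim does not concern real property. But the operative events occurred in Ravhaven, and the 'unless' clause therefore excuses the requirement. Satisfied.
  (d) The plaintiff resides in Mordora, which is not Ravhaven, so this disjunct is met. The exception is not triggered, since the claim does not concern real property. Satisfied.
  → The court has jurisdiction.
The Provincial Court of Mordora:
  (a) No contract (and hence no place of execution) is alleged; the corporate defendant(s) have their principal place of business in Tarmont, not Mordora — no alternative holds. However, the operative events occurred in Ravhaven, so the 'unless' proviso supplies this condition. Condition met.
  (b) The plaintiff resides in Mordora, which is not Ravhaven — that alternative is enough. Satisfied.
  (c) The amount in controversy is USD 55,500, which meets the 50,000 dollars floor, which satisfies one of the alternatives. Condition met.
  (d) The claim is a tort claim, not a consumer claim — that alternative is enough. Condition met.
  → Every requirement is satisfied — jurisdiction.
The Mordora Regional Court:
  (a) The plaintiff resides in Mordora, so one alternative holds. Satisfied.
  (b) The plaintiff resides in Mordora, which is not Wynfield. Condition met.
  (c) The defendants reside as follows — Halloran Enterprises in Tarmont, Lena Halloran in Zefdora — not all in Mordora. And no such written consent has been filed, so the proviso does not save it. Fails.
  (d) The amount in controversy is 55,500 dollars, which meets the USD 10,000 floor, so one alternative holds. Condition met.
  (e) The amount in controversy is 55,500 dollars, which meets the 15,000 dollars floor, so one alternative holds. Satisfied.
  → At least one condition fails; no jurisdiction.

the Circuit Court of Ravhaven; the Provincial Court of Mordora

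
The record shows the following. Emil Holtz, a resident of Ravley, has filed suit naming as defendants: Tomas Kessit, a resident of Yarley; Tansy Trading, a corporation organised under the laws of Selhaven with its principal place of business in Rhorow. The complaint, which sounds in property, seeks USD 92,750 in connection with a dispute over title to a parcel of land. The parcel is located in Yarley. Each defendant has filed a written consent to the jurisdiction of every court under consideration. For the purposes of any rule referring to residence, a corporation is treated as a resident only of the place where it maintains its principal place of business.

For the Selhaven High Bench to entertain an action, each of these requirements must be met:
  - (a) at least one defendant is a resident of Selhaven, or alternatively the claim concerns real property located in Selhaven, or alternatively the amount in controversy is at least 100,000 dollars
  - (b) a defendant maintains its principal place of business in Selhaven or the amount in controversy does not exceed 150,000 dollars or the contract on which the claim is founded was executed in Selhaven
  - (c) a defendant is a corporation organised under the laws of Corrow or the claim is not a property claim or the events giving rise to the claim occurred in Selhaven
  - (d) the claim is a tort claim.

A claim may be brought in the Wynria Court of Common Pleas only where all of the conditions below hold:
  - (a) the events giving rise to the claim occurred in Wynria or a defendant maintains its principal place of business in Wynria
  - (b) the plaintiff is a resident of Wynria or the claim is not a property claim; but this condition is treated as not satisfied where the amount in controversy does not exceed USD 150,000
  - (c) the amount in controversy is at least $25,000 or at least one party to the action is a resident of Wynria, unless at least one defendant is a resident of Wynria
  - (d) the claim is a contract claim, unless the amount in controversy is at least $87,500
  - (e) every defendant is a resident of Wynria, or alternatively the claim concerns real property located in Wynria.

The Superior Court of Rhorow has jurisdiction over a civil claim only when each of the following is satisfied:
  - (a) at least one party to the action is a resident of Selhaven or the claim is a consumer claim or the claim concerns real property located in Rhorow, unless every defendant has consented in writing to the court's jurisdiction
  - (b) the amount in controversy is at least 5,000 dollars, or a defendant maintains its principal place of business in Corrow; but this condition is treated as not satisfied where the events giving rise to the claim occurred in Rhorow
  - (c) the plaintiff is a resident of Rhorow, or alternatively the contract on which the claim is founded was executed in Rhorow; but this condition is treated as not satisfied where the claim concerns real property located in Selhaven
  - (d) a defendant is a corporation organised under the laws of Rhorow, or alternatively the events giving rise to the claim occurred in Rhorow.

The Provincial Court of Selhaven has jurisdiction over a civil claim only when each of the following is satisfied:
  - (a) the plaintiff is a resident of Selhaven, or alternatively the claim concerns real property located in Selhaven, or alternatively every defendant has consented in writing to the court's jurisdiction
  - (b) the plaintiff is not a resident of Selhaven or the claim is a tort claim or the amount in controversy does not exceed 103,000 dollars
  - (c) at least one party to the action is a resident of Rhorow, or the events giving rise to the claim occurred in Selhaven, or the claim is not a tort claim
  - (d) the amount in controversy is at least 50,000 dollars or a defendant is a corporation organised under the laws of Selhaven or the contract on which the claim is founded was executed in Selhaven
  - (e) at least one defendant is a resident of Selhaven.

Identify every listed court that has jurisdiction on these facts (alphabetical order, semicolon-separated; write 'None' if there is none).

The Selhaven High Bench:
  (a) No defendant resides in Selhaven (they reside in Yarley, Rhorow); the property lies in Yarley, not Selhaven; the amount in controversy is USD 92,750, below the 100,000 dollars floor — none of the alternatives is met. Not met.
  (b) The amount in controversy is 92,750 dollars, within the USD 150,000 ceiling, so one alternative holds. Met.
  (c) The corporate defendant(s) are organised in Selhaven, not Corrow; the claim is a property claim; the operative events occurred in Yarley, not Selhaven — none of the alternatives is met. Not met.
  (d) The claim is a property claim, not a tort claim. Condition not met.
  → At least one condition fails; no jurisdiction.
The Wynria Court of Common Pleas:
  (a) The operative events occurred in Yarley, not Wynria; the corporate defendant(s) have their principal place of business in Rhorow, not Wynria — every alternative fails. Fails.
  (b) The plaintiff resides in Ravley, not Wynria; the claim is a property claim — no alternative holds. Not met.
  (c) The amount in controversy is 92,750 dollars, which meets the $25,000 floor — that alternative is enough. Met.
  (d) The claim is a property claim, not a contract claim. The proviso rescues it, though: the amount in controversy is $92,750, which meets the 87,500 dollars floor. Satisfied.
  (e) The defendants reside as follows — Tomas Kessit in Yarley, Tansy Trading in Rhorow — not all in Wynria; the property lies in Yarley, not Wynria — none of the alternatives is met. Not satisfied.
  → No jurisdiction.
The Superior Court of Rhorow:
  (a) No party resides in Selhaven; the claim is a property claim, not a consumer claim; the property lies in Yarley, not Rhorow — none of the alternatives is met. However, every defendant has filed written consent, so the 'unless' proviso supplies this condition. Satisfied.
  (b) The amount in controversy is $92,750, which meets the USD 5,000 floor, which satisfies one of the alternatives. The carve-out does not apply: the operative events occurred in Yarley, not Rhorow. Condition met.
  (c) The plaintiff resides in Ravley, not Rhorow; no contract (and hence no place of execution) is alleged — every alternative fails. Not met.
  (d) The corporate defendant(s) are organised in Selhaven, not Rhorow; the operative events occurred in Yarley, not Rhorow — none of the alternatives is met. Condition not met.
  → The court lacks jurisdiction.
The Provincial Court of Selhaven:
  (a) Every defendant has filed written consent, which satisfies one of the alternatives. Condition met.
  (b) The plaintiff resides in Ravley, which is not Selhaven — that alternative is enough. Met.
  (c) Tansy Trading resides in Rhorow, so one alternative holds. Satisfied.
  (d) The amount in controversy is $92,750, which meets the 50,000 dollars floor, which satisfies one of the alternatives. Satisfied.
  (e) No defendant resides in Selhaven (they reside in Yarley, Rhorow). Condition not met.
  → The court lacks jurisdiction.

None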